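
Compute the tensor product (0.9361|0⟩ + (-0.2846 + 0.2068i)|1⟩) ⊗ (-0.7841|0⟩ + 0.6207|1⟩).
-0.734|00⟩ + 0.581|01⟩ + (0.2232 - 0.1622i)|10⟩ + (-0.1767 + 0.1284i)|11⟩

amp(|b₁b₂…⟩) = product of the factor amplitudes for bits b₁, b₂, …; only kets whose every factor amplitude is nonzero survive.
|00⟩: (0.9361)(-0.7841) = -0.734
|01⟩: (0.9361)(0.6207) = 0.581
|10⟩: (-0.2846 + 0.2068i)(-0.7841) = (0.2232 - 0.1622i)
|11⟩: (-0.2846 + 0.2068i)(0.6207) = (-0.1767 + 0.1284i)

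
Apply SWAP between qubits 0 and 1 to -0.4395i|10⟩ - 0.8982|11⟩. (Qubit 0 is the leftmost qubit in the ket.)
-0.4395i|01⟩ - 0.8982|11⟩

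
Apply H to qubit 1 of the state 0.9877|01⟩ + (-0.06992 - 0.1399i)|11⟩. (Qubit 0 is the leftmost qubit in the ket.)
0.6984|00⟩ - 0.6984|01⟩ + (-0.04944 - 0.09892i)|10⟩ + (0.04944 + 0.09892i)|11⟩

H on qubit 1 mixes each pair of kets that differ only in qubit 1: amplitudes (a, b) of (|…0…⟩, |…1…⟩) become ((a + b)/√2, (a − b)/√2). Kets absent from the input have amplitude 0.
(|00⟩, |01⟩): (a, b) = (0, 0.9877) → (0.6984, -0.6984)
(|10⟩, |11⟩): (a, b) = (0, (-0.06992 - 0.1399i)) → ((-0.04944 - 0.09892i), (0.04944 + 0.09892i))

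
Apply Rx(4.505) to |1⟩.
-0.7765i|0⟩ - 0.6301|1⟩

Rx(4.505) = [[cos(θ/2), −i·sin(θ/2)], [−i·sin(θ/2), cos(θ/2)]]; θ = 4.505, cos(θ/2) ≈ -0.630117, sin(θ/2) ≈ 0.7765.
With a = amp(|0⟩) = 0 and b = amp(|1⟩) = 1:
new amp(|0⟩) = (-0.630117)·a + (-0.7765i)·b = -0.7765i
new amp(|1⟩) = (-0.7765i)·a + (-0.630117)·b = -0.6301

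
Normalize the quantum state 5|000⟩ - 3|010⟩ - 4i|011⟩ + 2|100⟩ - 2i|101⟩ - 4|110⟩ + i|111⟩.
1/√3|000⟩ - 0.3464|010⟩ - 0.4619i|011⟩ + 0.2309|100⟩ - 0.2309i|101⟩ - 0.4619|110⟩ + 0.1155i|111⟩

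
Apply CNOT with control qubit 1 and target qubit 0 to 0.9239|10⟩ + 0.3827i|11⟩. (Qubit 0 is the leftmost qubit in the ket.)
0.3827i|01⟩ + 0.9239|10⟩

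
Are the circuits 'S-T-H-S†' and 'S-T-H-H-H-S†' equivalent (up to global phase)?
Yes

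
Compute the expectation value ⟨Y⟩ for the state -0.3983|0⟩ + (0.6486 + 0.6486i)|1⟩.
-0.5167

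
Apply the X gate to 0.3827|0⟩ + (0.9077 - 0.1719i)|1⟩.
(0.9077 - 0.1719i)|0⟩ + 0.3827|1⟩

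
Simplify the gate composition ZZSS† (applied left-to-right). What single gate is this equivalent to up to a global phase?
I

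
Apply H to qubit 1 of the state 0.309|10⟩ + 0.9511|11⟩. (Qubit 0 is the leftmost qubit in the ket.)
0.891|10⟩ - 0.454|11⟩

H on qubit 1 mixes each pair of kets that differ only in qubit 1: amplitudes (a, b) of (|…0…⟩, |…1…⟩) become ((a + b)/√2, (a − b)/√2). Kets absent from the input have amplitude 0.
(|10⟩, |11⟩): (a, b) = (0.309, 0.9511) → (0.891, -0.454)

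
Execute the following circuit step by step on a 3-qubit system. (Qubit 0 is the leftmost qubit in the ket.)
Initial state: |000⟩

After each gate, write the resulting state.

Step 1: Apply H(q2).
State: 1/√2|000⟩ + 1/√2|001⟩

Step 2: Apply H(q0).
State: 1/2|000⟩ + 1/2|001⟩ + 1/2|100⟩ + 1/2|101⟩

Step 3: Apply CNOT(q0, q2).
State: 1/2|000⟩ + 1/2|001⟩ + 1/2|100⟩ + 1/2|101⟩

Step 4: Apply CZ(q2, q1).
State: 1/2|000⟩ + 1/2|001⟩ + 1/2|100⟩ + 1/2|101⟩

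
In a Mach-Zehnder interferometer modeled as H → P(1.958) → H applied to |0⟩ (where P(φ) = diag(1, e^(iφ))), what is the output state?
(0.3112 + 0.463i)|0⟩ + (0.6888 - 0.463i)|1⟩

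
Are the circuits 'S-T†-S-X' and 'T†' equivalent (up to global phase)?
No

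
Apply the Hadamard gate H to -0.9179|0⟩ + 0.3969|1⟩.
-0.3684|0⟩ - 0.9297|1⟩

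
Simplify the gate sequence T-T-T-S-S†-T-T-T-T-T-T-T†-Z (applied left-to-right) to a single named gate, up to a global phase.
Z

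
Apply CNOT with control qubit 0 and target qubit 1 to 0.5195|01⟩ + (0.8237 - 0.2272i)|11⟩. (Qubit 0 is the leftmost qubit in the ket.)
0.5195|01⟩ + (0.8237 - 0.2272i)|10⟩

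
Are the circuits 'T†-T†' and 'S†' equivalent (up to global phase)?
Yes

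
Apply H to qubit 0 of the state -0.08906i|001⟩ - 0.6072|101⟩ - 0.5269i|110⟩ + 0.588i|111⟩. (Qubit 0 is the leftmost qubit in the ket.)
(-0.4294 - 0.06297i)|001⟩ - 0.3726i|010⟩ + 0.4158i|011⟩ + (0.4294 - 0.06297i)|101⟩ + 0.3726i|110⟩ - 0.4158i|111⟩

H on qubit 0 mixes each pair of kets that differ only in qubit 0: amplitudes (a, b) of (|…0…⟩, |…1…⟩) become ((a + b)/√2, (a − b)/√2). Kets absent from the input have amplitude 0.
(|001⟩, |101⟩): (a, b) = (-0.08906i, -0.6072) → ((-0.4294 - 0.06297i), (0.4294 - 0.06297i))
(|010⟩, |110⟩): (a, b) = (0, -0.5269i) → (-0.3726i, 0.3726i)
(|011⟩, |111⟩): (a, b) = (0, 0.588i) → (0.4158i, -0.4158i)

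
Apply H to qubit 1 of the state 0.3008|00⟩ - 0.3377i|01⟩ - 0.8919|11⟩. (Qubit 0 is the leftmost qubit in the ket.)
(0.2127 - 0.2388i)|00⟩ + (0.2127 + 0.2388i)|01⟩ - 0.6307|10⟩ + 0.6307|11⟩

H on qubit 1 mixes each pair of kets that differ only in qubit 1: amplitudes (a, b) of (|…0…⟩, |…1…⟩) become ((a + b)/√2, (a − b)/√2). Kets absent from the input have amplitude 0.
(|00⟩, |01⟩): (a, b) = (0.3008, -0.3377i) → ((0.2127 - 0.2388i), (0.2127 + 0.2388i))
(|10⟩, |11⟩): (a, b) = (0, -0.8919) → (-0.6307, 0.6307)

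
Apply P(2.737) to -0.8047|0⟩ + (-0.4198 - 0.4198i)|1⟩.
-0.8047|0⟩ + (0.5512 + 0.2207i)|1⟩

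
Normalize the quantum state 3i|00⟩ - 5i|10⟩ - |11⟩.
0.5071i|00⟩ - 0.8452i|10⟩ - 0.169|11⟩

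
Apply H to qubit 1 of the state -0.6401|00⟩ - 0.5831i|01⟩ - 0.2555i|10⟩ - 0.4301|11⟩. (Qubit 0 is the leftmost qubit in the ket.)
(-0.4526 - 0.4123i)|00⟩ + (-0.4526 + 0.4123i)|01⟩ + (-0.3041 - 0.1807i)|10⟩ + (0.3041 - 0.1807i)|11⟩

H on qubit 1 mixes each pair of kets that differ only in qubit 1: amplitudes (a, b) of (|…0…⟩, |…1…⟩) become ((a + b)/√2, (a − b)/√2). Kets absent from the input have amplitude 0.
(|00⟩, |01⟩): (a, b) = (-0.6401, -0.5831i) → ((-0.4526 - 0.4123i), (-0.4526 + 0.4123i))
(|10⟩, |11⟩): (a, b) = (-0.2555i, -0.4301) → ((-0.3041 - 0.1807i), (0.3041 - 0.1807i))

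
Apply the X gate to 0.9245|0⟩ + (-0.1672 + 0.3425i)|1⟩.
(-0.1672 + 0.3425i)|0⟩ + 0.9245|1⟩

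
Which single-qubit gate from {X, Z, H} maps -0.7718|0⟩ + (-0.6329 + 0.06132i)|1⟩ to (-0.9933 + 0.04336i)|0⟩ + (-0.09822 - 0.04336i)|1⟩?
H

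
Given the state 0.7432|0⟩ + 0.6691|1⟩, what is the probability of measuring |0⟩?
0.5523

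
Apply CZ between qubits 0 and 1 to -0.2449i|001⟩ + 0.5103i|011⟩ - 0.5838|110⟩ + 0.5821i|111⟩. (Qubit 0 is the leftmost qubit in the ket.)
-0.2449i|001⟩ + 0.5103i|011⟩ + 0.5838|110⟩ - 0.5821i|111⟩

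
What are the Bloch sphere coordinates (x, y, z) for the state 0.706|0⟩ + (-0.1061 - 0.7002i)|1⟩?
(-0.1498, -0.9887, -0.003101)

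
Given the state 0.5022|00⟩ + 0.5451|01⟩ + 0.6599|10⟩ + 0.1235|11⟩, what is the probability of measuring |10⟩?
0.4355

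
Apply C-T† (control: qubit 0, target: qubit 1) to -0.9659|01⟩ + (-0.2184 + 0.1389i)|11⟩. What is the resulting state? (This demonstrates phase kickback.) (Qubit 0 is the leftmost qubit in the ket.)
-0.9659|01⟩ + (-0.05621 + 0.2526i)|11⟩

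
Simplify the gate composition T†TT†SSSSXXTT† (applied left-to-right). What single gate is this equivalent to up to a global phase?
T†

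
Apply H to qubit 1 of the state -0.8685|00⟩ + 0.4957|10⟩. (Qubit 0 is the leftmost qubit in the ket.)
-0.6141|00⟩ - 0.6141|01⟩ + 0.3505|10⟩ + 0.3505|11⟩

H on qubit 1 mixes each pair of kets that differ only in qubit 1: amplitudes (a, b) of (|…0…⟩, |…1…⟩) become ((a + b)/√2, (a − b)/√2). Kets absent from the input have amplitude 0.
(|00⟩, |01⟩): (a, b) = (-0.8685, 0) → (-0.6141, -0.6141)
(|10⟩, |11⟩): (a, b) = (0.4957, 0) → (0.3505, 0.3505)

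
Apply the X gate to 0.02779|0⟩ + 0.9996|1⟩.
0.9996|0⟩ + 0.02779|1⟩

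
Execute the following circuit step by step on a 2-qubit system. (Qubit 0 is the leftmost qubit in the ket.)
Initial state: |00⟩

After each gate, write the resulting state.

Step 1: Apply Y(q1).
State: i|01⟩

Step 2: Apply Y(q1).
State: |00⟩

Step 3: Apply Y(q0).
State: i|10⟩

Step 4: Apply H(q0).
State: (1/√2)i|00⟩ - (1/√2)i|10⟩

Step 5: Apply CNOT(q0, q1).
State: (1/√2)i|00⟩ - (1/√2)i|11⟩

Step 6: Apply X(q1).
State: (1/√2)i|01⟩ - (1/√2)i|10⟩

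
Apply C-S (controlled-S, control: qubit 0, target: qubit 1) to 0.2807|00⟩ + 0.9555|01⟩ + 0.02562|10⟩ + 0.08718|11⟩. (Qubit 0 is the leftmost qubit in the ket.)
0.2807|00⟩ + 0.9555|01⟩ + 0.02562|10⟩ + 0.08718i|11⟩

C-S leaves the control-|0⟩ kets |00⟩, |01⟩ unchanged and applies S to qubit 1 on the control-|1⟩ pair (|10⟩, |11⟩).
S = [[1, 0], [0, i]].
With a = amp(|10⟩) = 0.02562 and b = amp(|11⟩) = 0.08718:
new amp(|10⟩) = (1)·a = 0.02562
new amp(|11⟩) = (i)·b = 0.08718i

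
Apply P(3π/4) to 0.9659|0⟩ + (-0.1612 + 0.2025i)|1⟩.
0.9659|0⟩ + (-0.0292 - 0.2572i)|1⟩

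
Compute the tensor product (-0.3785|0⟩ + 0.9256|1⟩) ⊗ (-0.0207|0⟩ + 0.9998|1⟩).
0.007835|00⟩ - 0.3784|01⟩ - 0.01916|10⟩ + 0.9254|11⟩

amp(|b₁b₂…⟩) = product of the factor amplitudes for bits b₁, b₂, …; only kets whose every factor amplitude is nonzero survive.
|00⟩: (-0.3785)(-0.0207) = 0.007835
|01⟩: (-0.3785)(0.9998) = -0.3784
|10⟩: (0.9256)(-0.0207) = -0.01916
|11⟩: (0.9256)(0.9998) = 0.9254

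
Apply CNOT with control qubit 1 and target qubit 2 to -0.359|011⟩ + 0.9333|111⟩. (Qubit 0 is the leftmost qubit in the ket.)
-0.359|010⟩ + 0.9333|110⟩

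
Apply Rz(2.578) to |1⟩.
(0.2781 + 0.9606i)|1⟩

Rz(2.578) = [[e^(−iθ/2), 0], [0, e^(iθ/2)]] with e^(±iθ/2) = cos(θ/2) ± i·sin(θ/2); θ = 2.578, cos(θ/2) ≈ 0.278082, sin(θ/2) ≈ 0.960557.
With a = amp(|0⟩) = 0 and b = amp(|1⟩) = 1:
new amp(|0⟩) = (0.278082 - 0.960557i)·a = 0
new amp(|1⟩) = (0.278082 + 0.960557i)·b = (0.2781 + 0.9606i)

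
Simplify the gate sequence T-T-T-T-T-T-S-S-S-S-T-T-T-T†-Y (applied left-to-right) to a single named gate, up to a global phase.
Y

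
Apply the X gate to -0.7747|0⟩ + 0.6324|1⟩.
0.6324|0⟩ - 0.7747|1⟩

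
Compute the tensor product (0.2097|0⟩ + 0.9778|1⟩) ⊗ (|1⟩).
0.2097|01⟩ + 0.9778|11⟩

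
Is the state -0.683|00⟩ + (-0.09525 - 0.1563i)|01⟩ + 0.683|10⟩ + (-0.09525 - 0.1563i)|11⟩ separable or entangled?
Entangled

Writing the state as a|00⟩ + b|01⟩ + c|10⟩ + d|11⟩, it is a product state iff ad − bc = 0.
Here (a, b, c, d) = (-0.683, (-0.09525 - 0.1563i), 0.683, (-0.09525 - 0.1563i)): ad − bc = (-0.683)(-0.09525 - 0.1563i) − (-0.09525 - 0.1563i)(0.683) = (0.1301 + 0.2135i) ≠ 0, so the state is entangled.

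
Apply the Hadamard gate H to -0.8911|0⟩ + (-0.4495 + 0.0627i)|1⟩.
(-0.9479 + 0.04434i)|0⟩ + (-0.3123 - 0.04434i)|1⟩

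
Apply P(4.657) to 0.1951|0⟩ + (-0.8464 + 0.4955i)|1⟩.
0.1951|0⟩ + (0.5416 + 0.8177i)|1⟩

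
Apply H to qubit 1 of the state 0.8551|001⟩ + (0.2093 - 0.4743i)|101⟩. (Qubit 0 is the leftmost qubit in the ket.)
0.6046|001⟩ + 0.6046|011⟩ + (0.148 - 0.3354i)|101⟩ + (0.148 - 0.3354i)|111⟩

H on qubit 1 mixes each pair of kets that differ only in qubit 1: amplitudes (a, b) of (|…0…⟩, |…1…⟩) become ((a + b)/√2, (a − b)/√2). Kets absent from the input have amplitude 0.
(|001⟩, |011⟩): (a, b) = (0.8551, 0) → (0.6046, 0.6046)
(|101⟩, |111⟩): (a, b) = ((0.2093 - 0.4743i), 0) → ((0.148 - 0.3354i), (0.148 - 0.3354i))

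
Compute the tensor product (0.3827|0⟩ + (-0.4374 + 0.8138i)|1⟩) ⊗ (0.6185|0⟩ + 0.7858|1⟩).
0.2367|00⟩ + 0.3007|01⟩ + (-0.2705 + 0.5033i)|10⟩ + (-0.3437 + 0.6395i)|11⟩

amp(|b₁b₂…⟩) = product of the factor amplitudes for bits b₁, b₂, …; only kets whose every factor amplitude is nonzero survive.
|00⟩: (0.3827)(0.6185) = 0.2367
|01⟩: (0.3827)(0.7858) = 0.3007
|10⟩: (-0.4374 + 0.8138i)(0.6185) = (-0.2705 + 0.5033i)
|11⟩: (-0.4374 + 0.8138i)(0.7858) = (-0.3437 + 0.6395i)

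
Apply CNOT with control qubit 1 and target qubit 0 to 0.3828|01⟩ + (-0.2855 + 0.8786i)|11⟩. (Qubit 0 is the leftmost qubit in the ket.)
(-0.2855 + 0.8786i)|01⟩ + 0.3828|11⟩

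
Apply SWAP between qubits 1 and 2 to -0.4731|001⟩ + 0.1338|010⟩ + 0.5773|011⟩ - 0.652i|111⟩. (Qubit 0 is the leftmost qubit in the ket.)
0.1338|001⟩ - 0.4731|010⟩ + 0.5773|011⟩ - 0.652i|111⟩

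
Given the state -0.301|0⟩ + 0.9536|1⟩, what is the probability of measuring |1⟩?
0.9094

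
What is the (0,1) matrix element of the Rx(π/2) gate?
-(1/√2)i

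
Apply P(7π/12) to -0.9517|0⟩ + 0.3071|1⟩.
-0.9517|0⟩ + (-0.07948 + 0.2966i)|1⟩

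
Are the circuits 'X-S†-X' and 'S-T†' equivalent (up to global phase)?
No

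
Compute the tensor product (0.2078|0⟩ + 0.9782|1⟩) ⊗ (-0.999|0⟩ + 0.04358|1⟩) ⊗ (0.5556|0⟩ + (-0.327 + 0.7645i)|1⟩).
-0.1153|000⟩ + (0.06788 - 0.1587i)|001⟩ + 0.005031|010⟩ + (-0.002961 + 0.006923i)|011⟩ - 0.5429|100⟩ + (0.3196 - 0.7471i)|101⟩ + 0.02369|110⟩ + (-0.01394 + 0.03259i)|111⟩

amp(|b₁b₂…⟩) = product of the factor amplitudes for bits b₁, b₂, …; only kets whose every factor amplitude is nonzero survive.
|000⟩: (0.2078)(-0.999)(0.5556) = -0.1153
|001⟩: (0.2078)(-0.999)(-0.327 + 0.7645i) = (0.06788 - 0.1587i)
|010⟩: (0.2078)(0.04358)(0.5556) = 0.005031
|011⟩: (0.2078)(0.04358)(-0.327 + 0.7645i) = (-0.002961 + 0.006923i)
|100⟩: (0.9782)(-0.999)(0.5556) = -0.5429
|101⟩: (0.9782)(-0.999)(-0.327 + 0.7645i) = (0.3196 - 0.7471i)
|110⟩: (0.9782)(0.04358)(0.5556) = 0.02369
|111⟩: (0.9782)(0.04358)(-0.327 + 0.7645i) = (-0.01394 + 0.03259i)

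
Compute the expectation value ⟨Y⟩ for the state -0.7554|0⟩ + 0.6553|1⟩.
0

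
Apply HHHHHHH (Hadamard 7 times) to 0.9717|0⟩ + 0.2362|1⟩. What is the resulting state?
0.8541|0⟩ + 0.5201|1⟩

H² = I, so H^7 = H: a single Hadamard. With (a, b) = (0.9717, 0.2362), H gives ((a + b)/√2, (a − b)/√2) = (0.8541, 0.5201).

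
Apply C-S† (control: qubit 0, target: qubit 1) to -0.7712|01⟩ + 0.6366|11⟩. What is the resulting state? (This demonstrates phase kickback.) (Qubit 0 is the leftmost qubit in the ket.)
-0.7712|01⟩ - 0.6366i|11⟩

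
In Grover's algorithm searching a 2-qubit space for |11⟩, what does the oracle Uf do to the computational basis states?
Uf|x⟩ = -|x⟩ if x = 11, else |x⟩ (phase flip on target)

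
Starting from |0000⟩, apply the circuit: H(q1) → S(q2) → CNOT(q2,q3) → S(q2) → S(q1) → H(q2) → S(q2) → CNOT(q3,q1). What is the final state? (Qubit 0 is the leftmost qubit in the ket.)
1/2|0000⟩ + (1/2)i|0010⟩ + (1/2)i|0100⟩ - 1/2|0110⟩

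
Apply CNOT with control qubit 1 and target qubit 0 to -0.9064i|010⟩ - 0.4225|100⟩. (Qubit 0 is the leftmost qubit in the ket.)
-0.4225|100⟩ - 0.9064i|110⟩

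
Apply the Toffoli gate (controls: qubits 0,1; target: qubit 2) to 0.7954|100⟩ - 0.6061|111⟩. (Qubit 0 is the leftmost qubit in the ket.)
0.7954|100⟩ - 0.6061|110⟩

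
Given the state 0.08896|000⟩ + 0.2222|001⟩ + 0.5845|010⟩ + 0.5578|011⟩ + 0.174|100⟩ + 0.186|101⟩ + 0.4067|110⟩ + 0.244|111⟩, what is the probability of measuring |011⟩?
0.3111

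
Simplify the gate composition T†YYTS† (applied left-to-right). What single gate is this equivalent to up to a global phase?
S†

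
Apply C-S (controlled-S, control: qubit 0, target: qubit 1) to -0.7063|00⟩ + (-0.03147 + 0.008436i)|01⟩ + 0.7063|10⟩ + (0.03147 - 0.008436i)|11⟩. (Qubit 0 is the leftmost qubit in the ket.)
-0.7063|00⟩ + (-0.03147 + 0.008436i)|01⟩ + 0.7063|10⟩ + (0.008436 + 0.03147i)|11⟩

C-S leaves the control-|0⟩ kets |00⟩, |01⟩ unchanged and applies S to qubit 1 on the control-|1⟩ pair (|10⟩, |11⟩).
S = [[1, 0], [0, i]].
With a = amp(|10⟩) = 0.7063 and b = amp(|11⟩) = (0.03147 - 0.008436i):
new amp(|10⟩) = (1)·a = 0.7063
new amp(|11⟩) = (i)·b = (0.008436 + 0.03147i)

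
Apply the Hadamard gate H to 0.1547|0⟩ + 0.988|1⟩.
0.808|0⟩ - 0.5892|1⟩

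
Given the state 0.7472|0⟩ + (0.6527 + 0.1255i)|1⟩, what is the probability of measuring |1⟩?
0.4418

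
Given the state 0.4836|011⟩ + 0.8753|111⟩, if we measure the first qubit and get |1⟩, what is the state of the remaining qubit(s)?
|11⟩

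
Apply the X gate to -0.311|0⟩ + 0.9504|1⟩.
0.9504|0⟩ - 0.311|1⟩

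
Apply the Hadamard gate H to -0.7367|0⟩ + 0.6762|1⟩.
-0.04278|0⟩ - 0.9991|1⟩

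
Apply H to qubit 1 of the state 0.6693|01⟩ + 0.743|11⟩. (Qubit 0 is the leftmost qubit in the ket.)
0.4733|00⟩ - 0.4733|01⟩ + 0.5254|10⟩ - 0.5254|11⟩

H on qubit 1 mixes each pair of kets that differ only in qubit 1: amplitudes (a, b) of (|…0…⟩, |…1…⟩) become ((a + b)/√2, (a − b)/√2). Kets absent from the input have amplitude 0.
(|00⟩, |01⟩): (a, b) = (0, 0.6693) → (0.4733, -0.4733)
(|10⟩, |11⟩): (a, b) = (0, 0.743) → (0.5254, -0.5254)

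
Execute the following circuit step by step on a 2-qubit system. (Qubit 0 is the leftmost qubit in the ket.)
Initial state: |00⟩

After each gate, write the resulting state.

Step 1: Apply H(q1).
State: 1/√2|00⟩ + 1/√2|01⟩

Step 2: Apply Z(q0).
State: 1/√2|00⟩ + 1/√2|01⟩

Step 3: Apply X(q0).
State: 1/√2|10⟩ + 1/√2|11⟩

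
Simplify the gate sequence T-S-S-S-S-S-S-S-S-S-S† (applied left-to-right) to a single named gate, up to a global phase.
T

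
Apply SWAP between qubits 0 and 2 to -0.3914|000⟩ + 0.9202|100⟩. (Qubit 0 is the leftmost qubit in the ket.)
-0.3914|000⟩ + 0.9202|001⟩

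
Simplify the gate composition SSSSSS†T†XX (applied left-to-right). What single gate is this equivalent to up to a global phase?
T†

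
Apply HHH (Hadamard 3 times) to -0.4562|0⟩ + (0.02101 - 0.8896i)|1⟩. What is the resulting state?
(-0.3077 - 0.629i)|0⟩ + (-0.3374 + 0.629i)|1⟩

H² = I, so H^3 = H: a single Hadamard. With (a, b) = (-0.4562, (0.02101 - 0.8896i)), H gives ((a + b)/√2, (a − b)/√2) = ((-0.3077 - 0.629i), (-0.3374 + 0.629i)).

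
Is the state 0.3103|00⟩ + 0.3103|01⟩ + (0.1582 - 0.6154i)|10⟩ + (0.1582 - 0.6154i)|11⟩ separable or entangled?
Separable

Writing the state as a|00⟩ + b|01⟩ + c|10⟩ + d|11⟩, it is a product state iff ad − bc = 0.
Here (a, b, c, d) = (0.3103, 0.3103, (0.1582 - 0.6154i), (0.1582 - 0.6154i)): ad − bc = (0.3103)(0.1582 - 0.6154i) − (0.3103)(0.1582 - 0.6154i) = 0, so the state is separable.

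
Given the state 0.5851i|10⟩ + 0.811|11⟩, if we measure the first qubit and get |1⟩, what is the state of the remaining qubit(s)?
0.5851i|0⟩ + 0.811|1⟩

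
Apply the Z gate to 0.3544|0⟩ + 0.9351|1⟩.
0.3544|0⟩ - 0.9351|1⟩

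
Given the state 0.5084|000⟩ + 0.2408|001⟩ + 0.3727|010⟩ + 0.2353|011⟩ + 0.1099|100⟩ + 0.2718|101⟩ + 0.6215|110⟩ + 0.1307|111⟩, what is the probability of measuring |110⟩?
0.3863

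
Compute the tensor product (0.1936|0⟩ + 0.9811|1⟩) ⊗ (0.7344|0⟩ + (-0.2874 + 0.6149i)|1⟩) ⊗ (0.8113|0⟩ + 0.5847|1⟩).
0.1154|000⟩ + 0.08313|001⟩ + (-0.04514 + 0.09658i)|010⟩ + (-0.03253 + 0.06961i)|011⟩ + 0.5846|100⟩ + 0.4213|101⟩ + (-0.2288 + 0.4894i)|110⟩ + (-0.1649 + 0.3527i)|111⟩

amp(|b₁b₂…⟩) = product of the factor amplitudes for bits b₁, b₂, …; only kets whose every factor amplitude is nonzero survive.
|000⟩: (0.1936)(0.7344)(0.8113) = 0.1154
|001⟩: (0.1936)(0.7344)(0.5847) = 0.08313
|010⟩: (0.1936)(-0.2874 + 0.6149i)(0.8113) = (-0.04514 + 0.09658i)
|011⟩: (0.1936)(-0.2874 + 0.6149i)(0.5847) = (-0.03253 + 0.06961i)
|100⟩: (0.9811)(0.7344)(0.8113) = 0.5846
|101⟩: (0.9811)(0.7344)(0.5847) = 0.4213
|110⟩: (0.9811)(-0.2874 + 0.6149i)(0.8113) = (-0.2288 + 0.4894i)
|111⟩: (0.9811)(-0.2874 + 0.6149i)(0.5847) = (-0.1649 + 0.3527i)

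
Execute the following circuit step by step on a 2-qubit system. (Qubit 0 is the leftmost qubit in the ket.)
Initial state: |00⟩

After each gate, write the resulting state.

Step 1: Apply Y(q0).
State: i|10⟩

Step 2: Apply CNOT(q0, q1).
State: i|11⟩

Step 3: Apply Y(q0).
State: |01⟩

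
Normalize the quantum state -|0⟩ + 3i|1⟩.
-0.3162|0⟩ + 0.9487i|1⟩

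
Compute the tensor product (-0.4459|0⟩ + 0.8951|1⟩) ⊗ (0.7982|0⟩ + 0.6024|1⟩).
-0.3559|00⟩ - 0.2686|01⟩ + 0.7145|10⟩ + 0.5392|11⟩

amp(|b₁b₂…⟩) = product of the factor amplitudes for bits b₁, b₂, …; only kets whose every factor amplitude is nonzero survive.
|00⟩: (-0.4459)(0.7982) = -0.3559
|01⟩: (-0.4459)(0.6024) = -0.2686
|10⟩: (0.8951)(0.7982) = 0.7145
|11⟩: (0.8951)(0.6024) = 0.5392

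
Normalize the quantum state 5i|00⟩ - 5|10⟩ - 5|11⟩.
(1/√3)i|00⟩ - 1/√3|10⟩ - 1/√3|11⟩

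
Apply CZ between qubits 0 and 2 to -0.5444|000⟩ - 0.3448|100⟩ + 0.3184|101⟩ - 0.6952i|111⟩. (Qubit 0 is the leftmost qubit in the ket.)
-0.5444|000⟩ - 0.3448|100⟩ - 0.3184|101⟩ + 0.6952i|111⟩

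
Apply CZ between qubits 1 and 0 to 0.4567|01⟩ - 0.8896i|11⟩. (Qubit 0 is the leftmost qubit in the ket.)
0.4567|01⟩ + 0.8896i|11⟩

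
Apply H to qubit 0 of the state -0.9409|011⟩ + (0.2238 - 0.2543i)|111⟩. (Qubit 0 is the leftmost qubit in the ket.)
(-0.5071 - 0.1798i)|011⟩ + (-0.8236 + 0.1798i)|111⟩

H on qubit 0 mixes each pair of kets that differ only in qubit 0: amplitudes (a, b) of (|…0…⟩, |…1…⟩) become ((a + b)/√2, (a − b)/√2). Kets absent from the input have amplitude 0.
(|011⟩, |111⟩): (a, b) = (-0.9409, (0.2238 - 0.2543i)) → ((-0.5071 - 0.1798i), (-0.8236 + 0.1798i))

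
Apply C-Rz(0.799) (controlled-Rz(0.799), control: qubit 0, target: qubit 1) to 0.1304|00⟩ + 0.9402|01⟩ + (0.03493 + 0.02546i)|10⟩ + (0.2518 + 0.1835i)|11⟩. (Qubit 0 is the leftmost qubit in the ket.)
0.1304|00⟩ + 0.9402|01⟩ + (0.04208 + 0.009869i)|10⟩ + (0.1606 + 0.267i)|11⟩

C-Rz(0.799) leaves the control-|0⟩ kets |00⟩, |01⟩ unchanged and applies Rz(0.799) to qubit 1 on the control-|1⟩ pair (|10⟩, |11⟩).
Rz(0.799) = [[e^(−iθ/2), 0], [0, e^(iθ/2)]] with e^(±iθ/2) = cos(θ/2) ± i·sin(θ/2); θ = 0.799, cos(θ/2) ≈ 0.921256, sin(θ/2) ≈ 0.388958.
With a = amp(|10⟩) = (0.03493 + 0.02546i) and b = amp(|11⟩) = (0.2518 + 0.1835i):
new amp(|10⟩) = (0.921256 - 0.388958i)·a = (0.04208 + 0.009869i)
new amp(|11⟩) = (0.921256 + 0.388958i)·b = (0.1606 + 0.267i)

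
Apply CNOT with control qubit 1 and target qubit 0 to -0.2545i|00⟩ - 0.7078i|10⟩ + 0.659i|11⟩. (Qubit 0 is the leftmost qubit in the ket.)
-0.2545i|00⟩ + 0.659i|01⟩ - 0.7078i|10⟩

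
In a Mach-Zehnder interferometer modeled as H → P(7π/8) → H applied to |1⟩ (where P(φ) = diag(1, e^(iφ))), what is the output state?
(0.9619 - 0.1913i)|0⟩ + (0.03806 + 0.1913i)|1⟩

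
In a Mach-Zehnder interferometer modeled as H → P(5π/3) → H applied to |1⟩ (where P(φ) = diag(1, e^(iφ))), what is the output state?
(0.25 + 0.433i)|0⟩ + (0.75 - 0.433i)|1⟩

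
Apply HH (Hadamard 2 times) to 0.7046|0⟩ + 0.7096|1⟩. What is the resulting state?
0.7046|0⟩ + 0.7096|1⟩

H² = I, so an even number of Hadamards cancels: H^2 = I and the state is unchanged.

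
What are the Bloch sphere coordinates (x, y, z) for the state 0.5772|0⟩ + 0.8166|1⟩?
(0.9427, 0, -0.3337)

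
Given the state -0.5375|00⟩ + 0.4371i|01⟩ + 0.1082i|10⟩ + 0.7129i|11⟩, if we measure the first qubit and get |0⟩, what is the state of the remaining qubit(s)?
-0.7758|0⟩ + 0.6309i|1⟩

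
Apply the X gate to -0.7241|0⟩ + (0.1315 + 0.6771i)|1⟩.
(0.1315 + 0.6771i)|0⟩ - 0.7241|1⟩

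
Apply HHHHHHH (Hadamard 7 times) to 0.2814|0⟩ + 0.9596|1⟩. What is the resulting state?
0.8775|0⟩ - 0.4796|1⟩

H² = I, so H^7 = H: a single Hadamard. With (a, b) = (0.2814, 0.9596), H gives ((a + b)/√2, (a − b)/√2) = (0.8775, -0.4796).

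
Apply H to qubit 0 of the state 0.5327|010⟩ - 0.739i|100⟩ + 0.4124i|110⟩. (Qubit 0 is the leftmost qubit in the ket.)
-0.5226i|000⟩ + (0.3767 + 0.2916i)|010⟩ + 0.5226i|100⟩ + (0.3767 - 0.2916i)|110⟩

H on qubit 0 mixes each pair of kets that differ only in qubit 0: amplitudes (a, b) of (|…0…⟩, |…1…⟩) become ((a + b)/√2, (a − b)/√2). Kets absent from the input have amplitude 0.
(|000⟩, |100⟩): (a, b) = (0, -0.739i) → (-0.5226i, 0.5226i)
(|010⟩, |110⟩): (a, b) = (0.5327, 0.4124i) → ((0.3767 + 0.2916i), (0.3767 - 0.2916i))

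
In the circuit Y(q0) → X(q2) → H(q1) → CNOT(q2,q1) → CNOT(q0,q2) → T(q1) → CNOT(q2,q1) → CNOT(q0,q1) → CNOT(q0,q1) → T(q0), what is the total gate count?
10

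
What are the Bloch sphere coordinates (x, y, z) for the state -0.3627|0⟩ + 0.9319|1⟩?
(-0.676, 0, -0.7369)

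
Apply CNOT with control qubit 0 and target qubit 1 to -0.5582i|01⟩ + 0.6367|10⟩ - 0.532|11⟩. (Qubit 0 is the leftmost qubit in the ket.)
-0.5582i|01⟩ - 0.532|10⟩ + 0.6367|11⟩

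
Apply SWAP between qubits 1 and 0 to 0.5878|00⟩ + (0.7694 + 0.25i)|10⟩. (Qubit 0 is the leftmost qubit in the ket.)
0.5878|00⟩ + (0.7694 + 0.25i)|01⟩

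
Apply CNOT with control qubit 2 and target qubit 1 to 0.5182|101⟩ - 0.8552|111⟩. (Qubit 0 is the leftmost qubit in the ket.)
-0.8552|101⟩ + 0.5182|111⟩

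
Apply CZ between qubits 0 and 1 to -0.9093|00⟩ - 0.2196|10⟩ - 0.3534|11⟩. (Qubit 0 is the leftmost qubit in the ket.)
-0.9093|00⟩ - 0.2196|10⟩ + 0.3534|11⟩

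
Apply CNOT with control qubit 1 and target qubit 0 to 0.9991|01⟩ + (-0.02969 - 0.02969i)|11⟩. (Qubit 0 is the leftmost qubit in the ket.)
(-0.02969 - 0.02969i)|01⟩ + 0.9991|11⟩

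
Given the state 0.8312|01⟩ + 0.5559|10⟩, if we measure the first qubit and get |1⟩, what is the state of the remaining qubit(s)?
|0⟩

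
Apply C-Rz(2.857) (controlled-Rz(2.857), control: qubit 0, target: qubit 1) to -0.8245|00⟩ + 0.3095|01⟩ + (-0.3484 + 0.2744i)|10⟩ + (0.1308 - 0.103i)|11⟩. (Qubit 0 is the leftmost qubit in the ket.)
-0.8245|00⟩ + 0.3095|01⟩ + (0.2222 + 0.3838i)|10⟩ + (0.1205 + 0.1149i)|11⟩

C-Rz(2.857) leaves the control-|0⟩ kets |00⟩, |01⟩ unchanged and applies Rz(2.857) to qubit 1 on the control-|1⟩ pair (|10⟩, |11⟩).
Rz(2.857) = [[e^(−iθ/2), 0], [0, e^(iθ/2)]] with e^(±iθ/2) = cos(θ/2) ± i·sin(θ/2); θ = 2.857, cos(θ/2) ≈ 0.141817, sin(θ/2) ≈ 0.989893.
With a = amp(|10⟩) = (-0.3484 + 0.2744i) and b = amp(|11⟩) = (0.1308 - 0.103i):
new amp(|10⟩) = (0.141817 - 0.989893i)·a = (0.2222 + 0.3838i)
new amp(|11⟩) = (0.141817 + 0.989893i)·b = (0.1205 + 0.1149i)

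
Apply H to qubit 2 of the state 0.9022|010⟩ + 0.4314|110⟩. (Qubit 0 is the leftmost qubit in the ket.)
0.638|010⟩ + 0.638|011⟩ + 0.305|110⟩ + 0.305|111⟩

H on qubit 2 mixes each pair of kets that differ only in qubit 2: amplitudes (a, b) of (|…0…⟩, |…1…⟩) become ((a + b)/√2, (a − b)/√2). Kets absent from the input have amplitude 0.
(|010⟩, |011⟩): (a, b) = (0.9022, 0) → (0.638, 0.638)
(|110⟩, |111⟩): (a, b) = (0.4314, 0) → (0.305, 0.305)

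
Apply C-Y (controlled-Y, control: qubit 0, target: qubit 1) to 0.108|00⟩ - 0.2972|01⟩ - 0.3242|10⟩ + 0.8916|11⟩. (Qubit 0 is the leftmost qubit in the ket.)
0.108|00⟩ - 0.2972|01⟩ - 0.8916i|10⟩ - 0.3242i|11⟩

C-Y leaves the control-|0⟩ kets |00⟩, |01⟩ unchanged and applies Y to qubit 1 on the control-|1⟩ pair (|10⟩, |11⟩).
Y = [[0, -i], [i, 0]].
With a = amp(|10⟩) = -0.3242 and b = amp(|11⟩) = 0.8916:
new amp(|10⟩) = (-i)·b = -0.8916i
new amp(|11⟩) = (i)·a = -0.3242i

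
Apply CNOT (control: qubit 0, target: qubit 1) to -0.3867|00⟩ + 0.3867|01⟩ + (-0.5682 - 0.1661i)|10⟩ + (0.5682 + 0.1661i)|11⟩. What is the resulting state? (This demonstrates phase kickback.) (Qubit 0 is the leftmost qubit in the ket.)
-0.3867|00⟩ + 0.3867|01⟩ + (0.5682 + 0.1661i)|10⟩ + (-0.5682 - 0.1661i)|11⟩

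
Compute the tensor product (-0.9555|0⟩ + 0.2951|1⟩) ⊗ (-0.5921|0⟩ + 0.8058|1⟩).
0.5658|00⟩ - 0.7699|01⟩ - 0.1747|10⟩ + 0.2378|11⟩

amp(|b₁b₂…⟩) = product of the factor amplitudes for bits b₁, b₂, …; only kets whose every factor amplitude is nonzero survive.
|00⟩: (-0.9555)(-0.5921) = 0.5658
|01⟩: (-0.9555)(0.8058) = -0.7699
|10⟩: (0.2951)(-0.5921) = -0.1747
|11⟩: (0.2951)(0.8058) = 0.2378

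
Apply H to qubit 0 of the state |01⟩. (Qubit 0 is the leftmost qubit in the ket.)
1/√2|01⟩ + 1/√2|11⟩

H on qubit 0 mixes each pair of kets that differ only in qubit 0: amplitudes (a, b) of (|…0…⟩, |…1…⟩) become ((a + b)/√2, (a − b)/√2). Kets absent from the input have amplitude 0.
(|01⟩, |11⟩): (a, b) = (1, 0) → (1/√2, 1/√2)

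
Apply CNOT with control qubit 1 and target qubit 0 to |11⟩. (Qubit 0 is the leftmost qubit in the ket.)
|01⟩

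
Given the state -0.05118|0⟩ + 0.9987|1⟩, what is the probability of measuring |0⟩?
0.002619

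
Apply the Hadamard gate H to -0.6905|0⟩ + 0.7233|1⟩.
0.02319|0⟩ - 0.9997|1⟩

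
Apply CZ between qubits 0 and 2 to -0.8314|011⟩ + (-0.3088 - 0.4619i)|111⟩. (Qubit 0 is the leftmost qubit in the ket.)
-0.8314|011⟩ + (0.3088 + 0.4619i)|111⟩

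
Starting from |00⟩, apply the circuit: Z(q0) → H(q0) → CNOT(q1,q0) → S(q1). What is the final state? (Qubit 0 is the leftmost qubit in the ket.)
1/√2|00⟩ + 1/√2|10⟩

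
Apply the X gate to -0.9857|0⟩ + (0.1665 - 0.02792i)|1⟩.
(0.1665 - 0.02792i)|0⟩ - 0.9857|1⟩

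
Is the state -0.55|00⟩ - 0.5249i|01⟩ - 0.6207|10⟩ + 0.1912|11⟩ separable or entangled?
Entangled

Writing the state as a|00⟩ + b|01⟩ + c|10⟩ + d|11⟩, it is a product state iff ad − bc = 0.
Here (a, b, c, d) = (-0.55, -0.5249i, -0.6207, 0.1912): ad − bc = (-0.55)(0.1912) − (-0.5249i)(-0.6207) = (-0.1052 - 0.3258i) ≠ 0, so the state is entangled.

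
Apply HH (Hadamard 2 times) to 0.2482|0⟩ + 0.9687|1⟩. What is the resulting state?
0.2482|0⟩ + 0.9687|1⟩

H² = I, so an even number of Hadamards cancels: H^2 = I and the state is unchanged.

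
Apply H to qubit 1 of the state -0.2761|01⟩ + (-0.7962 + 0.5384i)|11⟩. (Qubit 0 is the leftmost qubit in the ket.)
-0.1952|00⟩ + 0.1952|01⟩ + (-0.563 + 0.3807i)|10⟩ + (0.563 - 0.3807i)|11⟩

H on qubit 1 mixes each pair of kets that differ only in qubit 1: amplitudes (a, b) of (|…0…⟩, |…1…⟩) become ((a + b)/√2, (a − b)/√2). Kets absent from the input have amplitude 0.
(|00⟩, |01⟩): (a, b) = (0, -0.2761) → (-0.1952, 0.1952)
(|10⟩, |11⟩): (a, b) = (0, (-0.7962 + 0.5384i)) → ((-0.563 + 0.3807i), (0.563 - 0.3807i))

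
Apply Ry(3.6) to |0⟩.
-0.2272|0⟩ + 0.9738|1⟩

Ry(3.6) = [[cos(θ/2), −sin(θ/2)], [sin(θ/2), cos(θ/2)]]; θ = 3.6, cos(θ/2) ≈ -0.227202, sin(θ/2) ≈ 0.973848.
With a = amp(|0⟩) = 1 and b = amp(|1⟩) = 0:
new amp(|0⟩) = (-0.227202)·a + (-0.973848)·b = -0.2272
new amp(|1⟩) = (0.973848)·a + (-0.227202)·b = 0.9738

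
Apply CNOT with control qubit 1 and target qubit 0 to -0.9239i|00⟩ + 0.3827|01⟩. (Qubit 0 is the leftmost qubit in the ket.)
-0.9239i|00⟩ + 0.3827|11⟩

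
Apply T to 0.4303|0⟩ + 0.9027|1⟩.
0.4303|0⟩ + (0.6383 + 0.6383i)|1⟩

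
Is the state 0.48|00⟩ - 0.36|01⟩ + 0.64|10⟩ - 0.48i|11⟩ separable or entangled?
Entangled

Writing the state as a|00⟩ + b|01⟩ + c|10⟩ + d|11⟩, it is a product state iff ad − bc = 0.
Here (a, b, c, d) = (0.48, -0.36, 0.64, -0.48i): ad − bc = (0.48)(-0.48i) − (-0.36)(0.64) = (0.2304 - 0.2304i) ≠ 0, so the state is entangled.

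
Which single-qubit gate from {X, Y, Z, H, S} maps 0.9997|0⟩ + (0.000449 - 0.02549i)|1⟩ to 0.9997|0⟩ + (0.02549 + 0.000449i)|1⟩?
S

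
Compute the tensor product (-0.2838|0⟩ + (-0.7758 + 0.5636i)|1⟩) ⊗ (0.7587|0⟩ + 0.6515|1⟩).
-0.2153|00⟩ - 0.1849|01⟩ + (-0.5886 + 0.4276i)|10⟩ + (-0.5054 + 0.3672i)|11⟩

amp(|b₁b₂…⟩) = product of the factor amplitudes for bits b₁, b₂, …; only kets whose every factor amplitude is nonzero survive.
|00⟩: (-0.2838)(0.7587) = -0.2153
|01⟩: (-0.2838)(0.6515) = -0.1849
|10⟩: (-0.7758 + 0.5636i)(0.7587) = (-0.5886 + 0.4276i)
|11⟩: (-0.7758 + 0.5636i)(0.6515) = (-0.5054 + 0.3672i)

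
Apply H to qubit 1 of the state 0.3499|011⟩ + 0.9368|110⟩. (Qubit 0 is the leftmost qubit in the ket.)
0.2474|001⟩ - 0.2474|011⟩ + 0.6624|100⟩ - 0.6624|110⟩

H on qubit 1 mixes each pair of kets that differ only in qubit 1: amplitudes (a, b) of (|…0…⟩, |…1…⟩) become ((a + b)/√2, (a − b)/√2). Kets absent from the input have amplitude 0.
(|001⟩, |011⟩): (a, b) = (0, 0.3499) → (0.2474, -0.2474)
(|100⟩, |110⟩): (a, b) = (0, 0.9368) → (0.6624, -0.6624)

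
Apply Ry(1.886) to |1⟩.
-0.8093|0⟩ + 0.5874|1⟩

Ry(1.886) = [[cos(θ/2), −sin(θ/2)], [sin(θ/2), cos(θ/2)]]; θ = 1.886, cos(θ/2) ≈ 0.587363, sin(θ/2) ≈ 0.809324.
With a = amp(|0⟩) = 0 and b = amp(|1⟩) = 1:
new amp(|0⟩) = (0.587363)·a + (-0.809324)·b = -0.8093
new amp(|1⟩) = (0.809324)·a + (0.587363)·b = 0.5874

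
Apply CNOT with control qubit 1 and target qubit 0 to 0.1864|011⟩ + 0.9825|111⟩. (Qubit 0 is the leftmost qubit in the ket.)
0.9825|011⟩ + 0.1864|111⟩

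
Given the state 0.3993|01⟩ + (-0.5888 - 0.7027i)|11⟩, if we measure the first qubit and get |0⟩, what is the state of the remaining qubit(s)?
|1⟩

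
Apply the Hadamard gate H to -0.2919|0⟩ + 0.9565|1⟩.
0.4699|0⟩ - 0.8828|1⟩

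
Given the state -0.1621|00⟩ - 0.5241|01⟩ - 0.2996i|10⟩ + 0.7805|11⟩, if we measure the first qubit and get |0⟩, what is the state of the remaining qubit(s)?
-0.2955|0⟩ - 0.9553|1⟩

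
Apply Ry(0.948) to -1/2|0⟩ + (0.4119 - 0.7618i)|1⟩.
(-0.6329 + 0.3477i)|0⟩ + (0.1383 - 0.6778i)|1⟩

Ry(0.948) = [[cos(θ/2), −sin(θ/2)], [sin(θ/2), cos(θ/2)]]; θ = 0.948, cos(θ/2) ≈ 0.88975, sin(θ/2) ≈ 0.456449.
With a = amp(|0⟩) = -1/2 and b = amp(|1⟩) = (0.4119 - 0.7618i):
new amp(|0⟩) = (0.88975)·a + (-0.456449)·b = (-0.6329 + 0.3477i)
new amp(|1⟩) = (0.456449)·a + (0.88975)·b = (0.1383 - 0.6778i)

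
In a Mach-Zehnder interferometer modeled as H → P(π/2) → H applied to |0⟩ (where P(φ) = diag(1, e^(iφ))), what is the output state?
(1/2 + (1/2)i)|0⟩ + (1/2 - (1/2)i)|1⟩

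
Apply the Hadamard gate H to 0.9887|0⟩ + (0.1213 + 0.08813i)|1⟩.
(0.7849 + 0.06232i)|0⟩ + (0.6133 - 0.06232i)|1⟩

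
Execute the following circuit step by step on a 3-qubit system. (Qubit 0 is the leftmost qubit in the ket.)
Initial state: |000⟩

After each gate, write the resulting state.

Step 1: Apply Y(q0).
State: i|100⟩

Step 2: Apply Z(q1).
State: i|100⟩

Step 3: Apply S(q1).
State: i|100⟩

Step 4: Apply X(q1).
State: i|110⟩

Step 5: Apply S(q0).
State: -|110⟩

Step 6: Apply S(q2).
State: -|110⟩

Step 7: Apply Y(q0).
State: i|010⟩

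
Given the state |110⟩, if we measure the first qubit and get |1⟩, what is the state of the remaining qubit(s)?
|10⟩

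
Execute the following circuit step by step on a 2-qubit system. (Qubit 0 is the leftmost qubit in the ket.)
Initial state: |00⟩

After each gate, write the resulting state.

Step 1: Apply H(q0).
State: 1/√2|00⟩ + 1/√2|10⟩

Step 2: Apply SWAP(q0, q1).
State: 1/√2|00⟩ + 1/√2|01⟩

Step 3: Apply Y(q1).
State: -(1/√2)i|00⟩ + (1/√2)i|01⟩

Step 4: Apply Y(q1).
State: 1/√2|00⟩ + 1/√2|01⟩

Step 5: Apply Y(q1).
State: -(1/√2)i|00⟩ + (1/√2)i|01⟩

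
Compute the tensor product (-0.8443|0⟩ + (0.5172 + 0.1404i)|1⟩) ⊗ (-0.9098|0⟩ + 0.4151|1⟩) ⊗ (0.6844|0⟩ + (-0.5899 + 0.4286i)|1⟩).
0.5257|000⟩ + (-0.4531 + 0.3292i)|001⟩ - 0.2399|010⟩ + (0.2067 - 0.1502i)|011⟩ + (-0.322 - 0.08742i)|100⟩ + (0.3323 - 0.1263i)|101⟩ + (0.1469 + 0.03989i)|110⟩ + (-0.1516 + 0.05764i)|111⟩

amp(|b₁b₂…⟩) = product of the factor amplitudes for bits b₁, b₂, …; only kets whose every factor amplitude is nonzero survive.
|000⟩: (-0.8443)(-0.9098)(0.6844) = 0.5257
|001⟩: (-0.8443)(-0.9098)(-0.5899 + 0.4286i) = (-0.4531 + 0.3292i)
|010⟩: (-0.8443)(0.4151)(0.6844) = -0.2399
|011⟩: (-0.8443)(0.4151)(-0.5899 + 0.4286i) = (0.2067 - 0.1502i)
|100⟩: (0.5172 + 0.1404i)(-0.9098)(0.6844) = (-0.322 - 0.08742i)
|101⟩: (0.5172 + 0.1404i)(-0.9098)(-0.5899 + 0.4286i) = (0.3323 - 0.1263i)
|110⟩: (0.5172 + 0.1404i)(0.4151)(0.6844) = (0.1469 + 0.03989i)
|111⟩: (0.5172 + 0.1404i)(0.4151)(-0.5899 + 0.4286i) = (-0.1516 + 0.05764i)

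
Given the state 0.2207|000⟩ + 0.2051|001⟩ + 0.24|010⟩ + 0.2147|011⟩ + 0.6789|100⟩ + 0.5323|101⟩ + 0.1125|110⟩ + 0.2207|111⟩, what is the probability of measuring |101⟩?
0.2833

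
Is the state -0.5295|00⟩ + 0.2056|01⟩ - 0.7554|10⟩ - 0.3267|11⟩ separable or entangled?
Entangled

Writing the state as a|00⟩ + b|01⟩ + c|10⟩ + d|11⟩, it is a product state iff ad − bc = 0.
Here (a, b, c, d) = (-0.5295, 0.2056, -0.7554, -0.3267): ad − bc = (-0.5295)(-0.3267) − (0.2056)(-0.7554) = 0.3283 ≠ 0, so the state is entangled.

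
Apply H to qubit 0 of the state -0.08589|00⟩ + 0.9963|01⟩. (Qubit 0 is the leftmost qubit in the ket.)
-0.06073|00⟩ + 0.7045|01⟩ - 0.06073|10⟩ + 0.7045|11⟩

H on qubit 0 mixes each pair of kets that differ only in qubit 0: amplitudes (a, b) of (|…0…⟩, |…1…⟩) become ((a + b)/√2, (a − b)/√2). Kets absent from the input have amplitude 0.
(|00⟩, |10⟩): (a, b) = (-0.08589, 0) → (-0.06073, -0.06073)
(|01⟩, |11⟩): (a, b) = (0.9963, 0) → (0.7045, 0.7045)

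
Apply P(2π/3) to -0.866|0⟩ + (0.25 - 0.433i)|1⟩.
-0.866|0⟩ + (0.25 + 0.433i)|1⟩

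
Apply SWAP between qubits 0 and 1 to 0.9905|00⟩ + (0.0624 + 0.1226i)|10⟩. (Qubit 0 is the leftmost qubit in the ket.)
0.9905|00⟩ + (0.0624 + 0.1226i)|01⟩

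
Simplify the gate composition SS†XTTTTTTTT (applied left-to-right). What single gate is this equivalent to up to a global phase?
X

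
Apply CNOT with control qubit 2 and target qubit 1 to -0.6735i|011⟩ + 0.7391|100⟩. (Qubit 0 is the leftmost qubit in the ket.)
-0.6735i|001⟩ + 0.7391|100⟩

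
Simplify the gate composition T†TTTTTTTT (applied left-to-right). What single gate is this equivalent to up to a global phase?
T†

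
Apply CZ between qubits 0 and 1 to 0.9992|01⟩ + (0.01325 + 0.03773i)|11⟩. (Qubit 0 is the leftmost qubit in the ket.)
0.9992|01⟩ + (-0.01325 - 0.03773i)|11⟩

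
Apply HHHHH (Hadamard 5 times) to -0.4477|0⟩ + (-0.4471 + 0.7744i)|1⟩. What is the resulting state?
(-0.6327 + 0.5476i)|0⟩ + (-0.0004243 - 0.5476i)|1⟩

H² = I, so H^5 = H: a single Hadamard. With (a, b) = (-0.4477, (-0.4471 + 0.7744i)), H gives ((a + b)/√2, (a − b)/√2) = ((-0.6327 + 0.5476i), (-0.0004243 - 0.5476i)).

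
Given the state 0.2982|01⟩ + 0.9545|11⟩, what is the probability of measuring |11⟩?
0.9111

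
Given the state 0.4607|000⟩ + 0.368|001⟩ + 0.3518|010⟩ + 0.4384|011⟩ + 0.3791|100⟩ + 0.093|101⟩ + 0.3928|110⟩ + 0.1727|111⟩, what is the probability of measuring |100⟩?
0.1437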